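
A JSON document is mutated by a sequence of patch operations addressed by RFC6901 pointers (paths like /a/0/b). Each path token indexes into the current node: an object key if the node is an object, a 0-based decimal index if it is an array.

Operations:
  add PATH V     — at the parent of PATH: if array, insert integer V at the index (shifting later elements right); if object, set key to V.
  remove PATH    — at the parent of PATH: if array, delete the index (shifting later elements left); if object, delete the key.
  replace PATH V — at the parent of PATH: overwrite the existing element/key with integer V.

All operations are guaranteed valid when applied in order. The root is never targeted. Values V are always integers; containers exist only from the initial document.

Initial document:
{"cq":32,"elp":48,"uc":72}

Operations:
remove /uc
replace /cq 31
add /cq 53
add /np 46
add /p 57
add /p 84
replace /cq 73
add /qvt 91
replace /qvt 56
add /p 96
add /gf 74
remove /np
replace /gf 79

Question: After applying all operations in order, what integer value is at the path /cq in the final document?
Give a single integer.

Answer: 73

Derivation:
After op 1 (remove /uc): {"cq":32,"elp":48}
After op 2 (replace /cq 31): {"cq":31,"elp":48}
After op 3 (add /cq 53): {"cq":53,"elp":48}
After op 4 (add /np 46): {"cq":53,"elp":48,"np":46}
After op 5 (add /p 57): {"cq":53,"elp":48,"np":46,"p":57}
After op 6 (add /p 84): {"cq":53,"elp":48,"np":46,"p":84}
After op 7 (replace /cq 73): {"cq":73,"elp":48,"np":46,"p":84}
After op 8 (add /qvt 91): {"cq":73,"elp":48,"np":46,"p":84,"qvt":91}
After op 9 (replace /qvt 56): {"cq":73,"elp":48,"np":46,"p":84,"qvt":56}
After op 10 (add /p 96): {"cq":73,"elp":48,"np":46,"p":96,"qvt":56}
After op 11 (add /gf 74): {"cq":73,"elp":48,"gf":74,"np":46,"p":96,"qvt":56}
After op 12 (remove /np): {"cq":73,"elp":48,"gf":74,"p":96,"qvt":56}
After op 13 (replace /gf 79): {"cq":73,"elp":48,"gf":79,"p":96,"qvt":56}
Value at /cq: 73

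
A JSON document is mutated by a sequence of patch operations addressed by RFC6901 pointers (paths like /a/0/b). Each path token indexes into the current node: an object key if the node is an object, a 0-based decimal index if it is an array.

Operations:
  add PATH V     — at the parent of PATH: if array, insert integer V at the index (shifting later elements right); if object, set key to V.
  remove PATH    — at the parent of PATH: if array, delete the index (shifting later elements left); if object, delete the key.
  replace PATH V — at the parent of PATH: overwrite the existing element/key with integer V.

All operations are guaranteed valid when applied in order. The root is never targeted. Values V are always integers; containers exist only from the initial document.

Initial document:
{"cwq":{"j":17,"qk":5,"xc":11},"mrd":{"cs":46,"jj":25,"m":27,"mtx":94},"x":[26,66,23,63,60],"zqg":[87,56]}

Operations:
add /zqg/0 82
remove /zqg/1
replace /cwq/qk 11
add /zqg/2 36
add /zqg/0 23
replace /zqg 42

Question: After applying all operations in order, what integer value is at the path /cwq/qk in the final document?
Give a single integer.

Answer: 11

Derivation:
After op 1 (add /zqg/0 82): {"cwq":{"j":17,"qk":5,"xc":11},"mrd":{"cs":46,"jj":25,"m":27,"mtx":94},"x":[26,66,23,63,60],"zqg":[82,87,56]}
After op 2 (remove /zqg/1): {"cwq":{"j":17,"qk":5,"xc":11},"mrd":{"cs":46,"jj":25,"m":27,"mtx":94},"x":[26,66,23,63,60],"zqg":[82,56]}
After op 3 (replace /cwq/qk 11): {"cwq":{"j":17,"qk":11,"xc":11},"mrd":{"cs":46,"jj":25,"m":27,"mtx":94},"x":[26,66,23,63,60],"zqg":[82,56]}
After op 4 (add /zqg/2 36): {"cwq":{"j":17,"qk":11,"xc":11},"mrd":{"cs":46,"jj":25,"m":27,"mtx":94},"x":[26,66,23,63,60],"zqg":[82,56,36]}
After op 5 (add /zqg/0 23): {"cwq":{"j":17,"qk":11,"xc":11},"mrd":{"cs":46,"jj":25,"m":27,"mtx":94},"x":[26,66,23,63,60],"zqg":[23,82,56,36]}
After op 6 (replace /zqg 42): {"cwq":{"j":17,"qk":11,"xc":11},"mrd":{"cs":46,"jj":25,"m":27,"mtx":94},"x":[26,66,23,63,60],"zqg":42}
Value at /cwq/qk: 11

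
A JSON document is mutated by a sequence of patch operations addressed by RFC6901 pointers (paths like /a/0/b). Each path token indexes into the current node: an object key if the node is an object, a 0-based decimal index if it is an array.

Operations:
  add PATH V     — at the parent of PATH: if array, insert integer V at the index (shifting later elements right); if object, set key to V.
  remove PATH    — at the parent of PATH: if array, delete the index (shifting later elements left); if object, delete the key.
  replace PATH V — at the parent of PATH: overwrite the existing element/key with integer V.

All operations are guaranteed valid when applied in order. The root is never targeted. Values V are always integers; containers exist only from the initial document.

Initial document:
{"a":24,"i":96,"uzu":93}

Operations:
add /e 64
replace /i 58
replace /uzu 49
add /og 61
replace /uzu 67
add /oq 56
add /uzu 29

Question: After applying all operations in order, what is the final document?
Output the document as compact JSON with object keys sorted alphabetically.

Answer: {"a":24,"e":64,"i":58,"og":61,"oq":56,"uzu":29}

Derivation:
After op 1 (add /e 64): {"a":24,"e":64,"i":96,"uzu":93}
After op 2 (replace /i 58): {"a":24,"e":64,"i":58,"uzu":93}
After op 3 (replace /uzu 49): {"a":24,"e":64,"i":58,"uzu":49}
After op 4 (add /og 61): {"a":24,"e":64,"i":58,"og":61,"uzu":49}
After op 5 (replace /uzu 67): {"a":24,"e":64,"i":58,"og":61,"uzu":67}
After op 6 (add /oq 56): {"a":24,"e":64,"i":58,"og":61,"oq":56,"uzu":67}
After op 7 (add /uzu 29): {"a":24,"e":64,"i":58,"og":61,"oq":56,"uzu":29}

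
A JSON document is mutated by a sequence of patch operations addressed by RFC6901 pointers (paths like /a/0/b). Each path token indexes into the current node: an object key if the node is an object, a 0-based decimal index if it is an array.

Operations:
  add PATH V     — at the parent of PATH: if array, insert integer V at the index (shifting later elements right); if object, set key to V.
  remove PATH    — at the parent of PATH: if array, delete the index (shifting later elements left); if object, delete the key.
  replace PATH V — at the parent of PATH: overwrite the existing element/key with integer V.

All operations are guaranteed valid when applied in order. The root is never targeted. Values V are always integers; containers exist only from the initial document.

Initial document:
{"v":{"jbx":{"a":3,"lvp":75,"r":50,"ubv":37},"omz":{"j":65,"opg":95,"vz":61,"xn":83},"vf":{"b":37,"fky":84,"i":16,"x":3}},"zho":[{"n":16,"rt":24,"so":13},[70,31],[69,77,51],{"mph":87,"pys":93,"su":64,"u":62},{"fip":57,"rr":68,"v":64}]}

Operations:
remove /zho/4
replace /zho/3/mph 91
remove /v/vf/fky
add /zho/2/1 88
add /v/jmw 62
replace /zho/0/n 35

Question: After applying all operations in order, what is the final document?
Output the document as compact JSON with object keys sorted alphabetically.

Answer: {"v":{"jbx":{"a":3,"lvp":75,"r":50,"ubv":37},"jmw":62,"omz":{"j":65,"opg":95,"vz":61,"xn":83},"vf":{"b":37,"i":16,"x":3}},"zho":[{"n":35,"rt":24,"so":13},[70,31],[69,88,77,51],{"mph":91,"pys":93,"su":64,"u":62}]}

Derivation:
After op 1 (remove /zho/4): {"v":{"jbx":{"a":3,"lvp":75,"r":50,"ubv":37},"omz":{"j":65,"opg":95,"vz":61,"xn":83},"vf":{"b":37,"fky":84,"i":16,"x":3}},"zho":[{"n":16,"rt":24,"so":13},[70,31],[69,77,51],{"mph":87,"pys":93,"su":64,"u":62}]}
After op 2 (replace /zho/3/mph 91): {"v":{"jbx":{"a":3,"lvp":75,"r":50,"ubv":37},"omz":{"j":65,"opg":95,"vz":61,"xn":83},"vf":{"b":37,"fky":84,"i":16,"x":3}},"zho":[{"n":16,"rt":24,"so":13},[70,31],[69,77,51],{"mph":91,"pys":93,"su":64,"u":62}]}
After op 3 (remove /v/vf/fky): {"v":{"jbx":{"a":3,"lvp":75,"r":50,"ubv":37},"omz":{"j":65,"opg":95,"vz":61,"xn":83},"vf":{"b":37,"i":16,"x":3}},"zho":[{"n":16,"rt":24,"so":13},[70,31],[69,77,51],{"mph":91,"pys":93,"su":64,"u":62}]}
After op 4 (add /zho/2/1 88): {"v":{"jbx":{"a":3,"lvp":75,"r":50,"ubv":37},"omz":{"j":65,"opg":95,"vz":61,"xn":83},"vf":{"b":37,"i":16,"x":3}},"zho":[{"n":16,"rt":24,"so":13},[70,31],[69,88,77,51],{"mph":91,"pys":93,"su":64,"u":62}]}
After op 5 (add /v/jmw 62): {"v":{"jbx":{"a":3,"lvp":75,"r":50,"ubv":37},"jmw":62,"omz":{"j":65,"opg":95,"vz":61,"xn":83},"vf":{"b":37,"i":16,"x":3}},"zho":[{"n":16,"rt":24,"so":13},[70,31],[69,88,77,51],{"mph":91,"pys":93,"su":64,"u":62}]}
After op 6 (replace /zho/0/n 35): {"v":{"jbx":{"a":3,"lvp":75,"r":50,"ubv":37},"jmw":62,"omz":{"j":65,"opg":95,"vz":61,"xn":83},"vf":{"b":37,"i":16,"x":3}},"zho":[{"n":35,"rt":24,"so":13},[70,31],[69,88,77,51],{"mph":91,"pys":93,"su":64,"u":62}]}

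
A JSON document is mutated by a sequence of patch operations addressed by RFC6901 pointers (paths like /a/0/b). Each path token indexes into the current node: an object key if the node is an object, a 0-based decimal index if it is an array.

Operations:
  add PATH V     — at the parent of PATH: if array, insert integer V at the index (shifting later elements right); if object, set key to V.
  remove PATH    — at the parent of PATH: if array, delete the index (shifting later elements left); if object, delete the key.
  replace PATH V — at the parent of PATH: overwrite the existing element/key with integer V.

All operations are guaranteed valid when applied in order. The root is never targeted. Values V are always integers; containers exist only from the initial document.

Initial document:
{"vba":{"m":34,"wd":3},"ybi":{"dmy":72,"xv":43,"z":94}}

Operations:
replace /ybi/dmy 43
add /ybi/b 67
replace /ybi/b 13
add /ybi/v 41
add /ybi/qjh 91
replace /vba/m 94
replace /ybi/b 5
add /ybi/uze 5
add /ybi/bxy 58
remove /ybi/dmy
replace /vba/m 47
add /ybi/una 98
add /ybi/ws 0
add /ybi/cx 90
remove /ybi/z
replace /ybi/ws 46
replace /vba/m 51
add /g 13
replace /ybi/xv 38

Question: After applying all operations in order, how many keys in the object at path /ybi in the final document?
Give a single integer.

After op 1 (replace /ybi/dmy 43): {"vba":{"m":34,"wd":3},"ybi":{"dmy":43,"xv":43,"z":94}}
After op 2 (add /ybi/b 67): {"vba":{"m":34,"wd":3},"ybi":{"b":67,"dmy":43,"xv":43,"z":94}}
After op 3 (replace /ybi/b 13): {"vba":{"m":34,"wd":3},"ybi":{"b":13,"dmy":43,"xv":43,"z":94}}
After op 4 (add /ybi/v 41): {"vba":{"m":34,"wd":3},"ybi":{"b":13,"dmy":43,"v":41,"xv":43,"z":94}}
After op 5 (add /ybi/qjh 91): {"vba":{"m":34,"wd":3},"ybi":{"b":13,"dmy":43,"qjh":91,"v":41,"xv":43,"z":94}}
After op 6 (replace /vba/m 94): {"vba":{"m":94,"wd":3},"ybi":{"b":13,"dmy":43,"qjh":91,"v":41,"xv":43,"z":94}}
After op 7 (replace /ybi/b 5): {"vba":{"m":94,"wd":3},"ybi":{"b":5,"dmy":43,"qjh":91,"v":41,"xv":43,"z":94}}
After op 8 (add /ybi/uze 5): {"vba":{"m":94,"wd":3},"ybi":{"b":5,"dmy":43,"qjh":91,"uze":5,"v":41,"xv":43,"z":94}}
After op 9 (add /ybi/bxy 58): {"vba":{"m":94,"wd":3},"ybi":{"b":5,"bxy":58,"dmy":43,"qjh":91,"uze":5,"v":41,"xv":43,"z":94}}
After op 10 (remove /ybi/dmy): {"vba":{"m":94,"wd":3},"ybi":{"b":5,"bxy":58,"qjh":91,"uze":5,"v":41,"xv":43,"z":94}}
After op 11 (replace /vba/m 47): {"vba":{"m":47,"wd":3},"ybi":{"b":5,"bxy":58,"qjh":91,"uze":5,"v":41,"xv":43,"z":94}}
After op 12 (add /ybi/una 98): {"vba":{"m":47,"wd":3},"ybi":{"b":5,"bxy":58,"qjh":91,"una":98,"uze":5,"v":41,"xv":43,"z":94}}
After op 13 (add /ybi/ws 0): {"vba":{"m":47,"wd":3},"ybi":{"b":5,"bxy":58,"qjh":91,"una":98,"uze":5,"v":41,"ws":0,"xv":43,"z":94}}
After op 14 (add /ybi/cx 90): {"vba":{"m":47,"wd":3},"ybi":{"b":5,"bxy":58,"cx":90,"qjh":91,"una":98,"uze":5,"v":41,"ws":0,"xv":43,"z":94}}
After op 15 (remove /ybi/z): {"vba":{"m":47,"wd":3},"ybi":{"b":5,"bxy":58,"cx":90,"qjh":91,"una":98,"uze":5,"v":41,"ws":0,"xv":43}}
After op 16 (replace /ybi/ws 46): {"vba":{"m":47,"wd":3},"ybi":{"b":5,"bxy":58,"cx":90,"qjh":91,"una":98,"uze":5,"v":41,"ws":46,"xv":43}}
After op 17 (replace /vba/m 51): {"vba":{"m":51,"wd":3},"ybi":{"b":5,"bxy":58,"cx":90,"qjh":91,"una":98,"uze":5,"v":41,"ws":46,"xv":43}}
After op 18 (add /g 13): {"g":13,"vba":{"m":51,"wd":3},"ybi":{"b":5,"bxy":58,"cx":90,"qjh":91,"una":98,"uze":5,"v":41,"ws":46,"xv":43}}
After op 19 (replace /ybi/xv 38): {"g":13,"vba":{"m":51,"wd":3},"ybi":{"b":5,"bxy":58,"cx":90,"qjh":91,"una":98,"uze":5,"v":41,"ws":46,"xv":38}}
Size at path /ybi: 9

Answer: 9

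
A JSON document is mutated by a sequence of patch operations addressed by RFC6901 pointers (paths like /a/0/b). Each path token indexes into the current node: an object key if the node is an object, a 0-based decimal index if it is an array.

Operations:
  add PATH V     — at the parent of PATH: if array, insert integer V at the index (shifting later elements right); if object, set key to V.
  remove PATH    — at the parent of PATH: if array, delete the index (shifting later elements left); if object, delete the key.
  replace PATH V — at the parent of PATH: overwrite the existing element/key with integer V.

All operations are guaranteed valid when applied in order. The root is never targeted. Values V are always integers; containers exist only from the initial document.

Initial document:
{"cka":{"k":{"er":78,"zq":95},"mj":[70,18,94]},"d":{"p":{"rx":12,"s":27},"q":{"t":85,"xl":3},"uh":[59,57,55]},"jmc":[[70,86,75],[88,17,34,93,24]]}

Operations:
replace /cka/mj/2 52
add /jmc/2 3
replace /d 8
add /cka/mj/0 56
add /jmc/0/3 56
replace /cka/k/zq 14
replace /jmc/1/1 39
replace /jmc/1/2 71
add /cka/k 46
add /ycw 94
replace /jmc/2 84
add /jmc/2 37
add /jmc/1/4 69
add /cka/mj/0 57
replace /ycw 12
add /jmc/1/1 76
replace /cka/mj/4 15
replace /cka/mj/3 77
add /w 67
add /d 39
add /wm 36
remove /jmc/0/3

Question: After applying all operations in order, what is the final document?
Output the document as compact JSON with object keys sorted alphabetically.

After op 1 (replace /cka/mj/2 52): {"cka":{"k":{"er":78,"zq":95},"mj":[70,18,52]},"d":{"p":{"rx":12,"s":27},"q":{"t":85,"xl":3},"uh":[59,57,55]},"jmc":[[70,86,75],[88,17,34,93,24]]}
After op 2 (add /jmc/2 3): {"cka":{"k":{"er":78,"zq":95},"mj":[70,18,52]},"d":{"p":{"rx":12,"s":27},"q":{"t":85,"xl":3},"uh":[59,57,55]},"jmc":[[70,86,75],[88,17,34,93,24],3]}
After op 3 (replace /d 8): {"cka":{"k":{"er":78,"zq":95},"mj":[70,18,52]},"d":8,"jmc":[[70,86,75],[88,17,34,93,24],3]}
After op 4 (add /cka/mj/0 56): {"cka":{"k":{"er":78,"zq":95},"mj":[56,70,18,52]},"d":8,"jmc":[[70,86,75],[88,17,34,93,24],3]}
After op 5 (add /jmc/0/3 56): {"cka":{"k":{"er":78,"zq":95},"mj":[56,70,18,52]},"d":8,"jmc":[[70,86,75,56],[88,17,34,93,24],3]}
After op 6 (replace /cka/k/zq 14): {"cka":{"k":{"er":78,"zq":14},"mj":[56,70,18,52]},"d":8,"jmc":[[70,86,75,56],[88,17,34,93,24],3]}
After op 7 (replace /jmc/1/1 39): {"cka":{"k":{"er":78,"zq":14},"mj":[56,70,18,52]},"d":8,"jmc":[[70,86,75,56],[88,39,34,93,24],3]}
After op 8 (replace /jmc/1/2 71): {"cka":{"k":{"er":78,"zq":14},"mj":[56,70,18,52]},"d":8,"jmc":[[70,86,75,56],[88,39,71,93,24],3]}
After op 9 (add /cka/k 46): {"cka":{"k":46,"mj":[56,70,18,52]},"d":8,"jmc":[[70,86,75,56],[88,39,71,93,24],3]}
After op 10 (add /ycw 94): {"cka":{"k":46,"mj":[56,70,18,52]},"d":8,"jmc":[[70,86,75,56],[88,39,71,93,24],3],"ycw":94}
After op 11 (replace /jmc/2 84): {"cka":{"k":46,"mj":[56,70,18,52]},"d":8,"jmc":[[70,86,75,56],[88,39,71,93,24],84],"ycw":94}
After op 12 (add /jmc/2 37): {"cka":{"k":46,"mj":[56,70,18,52]},"d":8,"jmc":[[70,86,75,56],[88,39,71,93,24],37,84],"ycw":94}
After op 13 (add /jmc/1/4 69): {"cka":{"k":46,"mj":[56,70,18,52]},"d":8,"jmc":[[70,86,75,56],[88,39,71,93,69,24],37,84],"ycw":94}
After op 14 (add /cka/mj/0 57): {"cka":{"k":46,"mj":[57,56,70,18,52]},"d":8,"jmc":[[70,86,75,56],[88,39,71,93,69,24],37,84],"ycw":94}
After op 15 (replace /ycw 12): {"cka":{"k":46,"mj":[57,56,70,18,52]},"d":8,"jmc":[[70,86,75,56],[88,39,71,93,69,24],37,84],"ycw":12}
After op 16 (add /jmc/1/1 76): {"cka":{"k":46,"mj":[57,56,70,18,52]},"d":8,"jmc":[[70,86,75,56],[88,76,39,71,93,69,24],37,84],"ycw":12}
After op 17 (replace /cka/mj/4 15): {"cka":{"k":46,"mj":[57,56,70,18,15]},"d":8,"jmc":[[70,86,75,56],[88,76,39,71,93,69,24],37,84],"ycw":12}
After op 18 (replace /cka/mj/3 77): {"cka":{"k":46,"mj":[57,56,70,77,15]},"d":8,"jmc":[[70,86,75,56],[88,76,39,71,93,69,24],37,84],"ycw":12}
After op 19 (add /w 67): {"cka":{"k":46,"mj":[57,56,70,77,15]},"d":8,"jmc":[[70,86,75,56],[88,76,39,71,93,69,24],37,84],"w":67,"ycw":12}
After op 20 (add /d 39): {"cka":{"k":46,"mj":[57,56,70,77,15]},"d":39,"jmc":[[70,86,75,56],[88,76,39,71,93,69,24],37,84],"w":67,"ycw":12}
After op 21 (add /wm 36): {"cka":{"k":46,"mj":[57,56,70,77,15]},"d":39,"jmc":[[70,86,75,56],[88,76,39,71,93,69,24],37,84],"w":67,"wm":36,"ycw":12}
After op 22 (remove /jmc/0/3): {"cka":{"k":46,"mj":[57,56,70,77,15]},"d":39,"jmc":[[70,86,75],[88,76,39,71,93,69,24],37,84],"w":67,"wm":36,"ycw":12}

Answer: {"cka":{"k":46,"mj":[57,56,70,77,15]},"d":39,"jmc":[[70,86,75],[88,76,39,71,93,69,24],37,84],"w":67,"wm":36,"ycw":12}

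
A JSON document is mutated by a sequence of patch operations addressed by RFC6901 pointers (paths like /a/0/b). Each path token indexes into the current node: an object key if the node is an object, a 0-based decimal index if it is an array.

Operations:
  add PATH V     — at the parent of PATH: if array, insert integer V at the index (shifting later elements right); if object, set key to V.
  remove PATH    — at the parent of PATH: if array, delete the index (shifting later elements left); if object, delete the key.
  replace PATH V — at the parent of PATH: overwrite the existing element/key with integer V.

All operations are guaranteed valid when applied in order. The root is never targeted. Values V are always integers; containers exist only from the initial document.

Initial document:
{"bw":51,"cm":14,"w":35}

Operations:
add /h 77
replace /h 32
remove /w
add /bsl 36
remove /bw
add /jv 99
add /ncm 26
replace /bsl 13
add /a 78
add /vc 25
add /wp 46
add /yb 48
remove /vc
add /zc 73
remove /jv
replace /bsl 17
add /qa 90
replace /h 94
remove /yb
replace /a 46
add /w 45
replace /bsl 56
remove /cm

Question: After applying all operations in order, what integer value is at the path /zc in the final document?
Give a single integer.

Answer: 73

Derivation:
After op 1 (add /h 77): {"bw":51,"cm":14,"h":77,"w":35}
After op 2 (replace /h 32): {"bw":51,"cm":14,"h":32,"w":35}
After op 3 (remove /w): {"bw":51,"cm":14,"h":32}
After op 4 (add /bsl 36): {"bsl":36,"bw":51,"cm":14,"h":32}
After op 5 (remove /bw): {"bsl":36,"cm":14,"h":32}
After op 6 (add /jv 99): {"bsl":36,"cm":14,"h":32,"jv":99}
After op 7 (add /ncm 26): {"bsl":36,"cm":14,"h":32,"jv":99,"ncm":26}
After op 8 (replace /bsl 13): {"bsl":13,"cm":14,"h":32,"jv":99,"ncm":26}
After op 9 (add /a 78): {"a":78,"bsl":13,"cm":14,"h":32,"jv":99,"ncm":26}
After op 10 (add /vc 25): {"a":78,"bsl":13,"cm":14,"h":32,"jv":99,"ncm":26,"vc":25}
After op 11 (add /wp 46): {"a":78,"bsl":13,"cm":14,"h":32,"jv":99,"ncm":26,"vc":25,"wp":46}
After op 12 (add /yb 48): {"a":78,"bsl":13,"cm":14,"h":32,"jv":99,"ncm":26,"vc":25,"wp":46,"yb":48}
After op 13 (remove /vc): {"a":78,"bsl":13,"cm":14,"h":32,"jv":99,"ncm":26,"wp":46,"yb":48}
After op 14 (add /zc 73): {"a":78,"bsl":13,"cm":14,"h":32,"jv":99,"ncm":26,"wp":46,"yb":48,"zc":73}
After op 15 (remove /jv): {"a":78,"bsl":13,"cm":14,"h":32,"ncm":26,"wp":46,"yb":48,"zc":73}
After op 16 (replace /bsl 17): {"a":78,"bsl":17,"cm":14,"h":32,"ncm":26,"wp":46,"yb":48,"zc":73}
After op 17 (add /qa 90): {"a":78,"bsl":17,"cm":14,"h":32,"ncm":26,"qa":90,"wp":46,"yb":48,"zc":73}
After op 18 (replace /h 94): {"a":78,"bsl":17,"cm":14,"h":94,"ncm":26,"qa":90,"wp":46,"yb":48,"zc":73}
After op 19 (remove /yb): {"a":78,"bsl":17,"cm":14,"h":94,"ncm":26,"qa":90,"wp":46,"zc":73}
After op 20 (replace /a 46): {"a":46,"bsl":17,"cm":14,"h":94,"ncm":26,"qa":90,"wp":46,"zc":73}
After op 21 (add /w 45): {"a":46,"bsl":17,"cm":14,"h":94,"ncm":26,"qa":90,"w":45,"wp":46,"zc":73}
After op 22 (replace /bsl 56): {"a":46,"bsl":56,"cm":14,"h":94,"ncm":26,"qa":90,"w":45,"wp":46,"zc":73}
After op 23 (remove /cm): {"a":46,"bsl":56,"h":94,"ncm":26,"qa":90,"w":45,"wp":46,"zc":73}
Value at /zc: 73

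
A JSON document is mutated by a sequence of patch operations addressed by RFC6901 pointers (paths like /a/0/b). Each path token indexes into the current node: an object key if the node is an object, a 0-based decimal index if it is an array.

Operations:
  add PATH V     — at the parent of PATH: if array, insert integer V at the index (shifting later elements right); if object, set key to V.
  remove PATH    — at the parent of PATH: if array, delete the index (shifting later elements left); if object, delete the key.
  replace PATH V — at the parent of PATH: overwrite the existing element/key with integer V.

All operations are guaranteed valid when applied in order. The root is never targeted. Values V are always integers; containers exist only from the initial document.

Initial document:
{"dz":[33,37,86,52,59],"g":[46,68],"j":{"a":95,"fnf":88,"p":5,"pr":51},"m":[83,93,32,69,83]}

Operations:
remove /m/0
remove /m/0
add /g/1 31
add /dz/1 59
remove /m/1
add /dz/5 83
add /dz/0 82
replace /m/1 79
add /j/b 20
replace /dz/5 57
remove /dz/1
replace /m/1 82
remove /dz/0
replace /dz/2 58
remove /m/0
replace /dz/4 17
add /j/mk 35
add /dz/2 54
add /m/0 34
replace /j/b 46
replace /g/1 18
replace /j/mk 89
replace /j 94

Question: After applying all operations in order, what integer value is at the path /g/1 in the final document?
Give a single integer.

Answer: 18

Derivation:
After op 1 (remove /m/0): {"dz":[33,37,86,52,59],"g":[46,68],"j":{"a":95,"fnf":88,"p":5,"pr":51},"m":[93,32,69,83]}
After op 2 (remove /m/0): {"dz":[33,37,86,52,59],"g":[46,68],"j":{"a":95,"fnf":88,"p":5,"pr":51},"m":[32,69,83]}
After op 3 (add /g/1 31): {"dz":[33,37,86,52,59],"g":[46,31,68],"j":{"a":95,"fnf":88,"p":5,"pr":51},"m":[32,69,83]}
After op 4 (add /dz/1 59): {"dz":[33,59,37,86,52,59],"g":[46,31,68],"j":{"a":95,"fnf":88,"p":5,"pr":51},"m":[32,69,83]}
After op 5 (remove /m/1): {"dz":[33,59,37,86,52,59],"g":[46,31,68],"j":{"a":95,"fnf":88,"p":5,"pr":51},"m":[32,83]}
After op 6 (add /dz/5 83): {"dz":[33,59,37,86,52,83,59],"g":[46,31,68],"j":{"a":95,"fnf":88,"p":5,"pr":51},"m":[32,83]}
After op 7 (add /dz/0 82): {"dz":[82,33,59,37,86,52,83,59],"g":[46,31,68],"j":{"a":95,"fnf":88,"p":5,"pr":51},"m":[32,83]}
After op 8 (replace /m/1 79): {"dz":[82,33,59,37,86,52,83,59],"g":[46,31,68],"j":{"a":95,"fnf":88,"p":5,"pr":51},"m":[32,79]}
After op 9 (add /j/b 20): {"dz":[82,33,59,37,86,52,83,59],"g":[46,31,68],"j":{"a":95,"b":20,"fnf":88,"p":5,"pr":51},"m":[32,79]}
After op 10 (replace /dz/5 57): {"dz":[82,33,59,37,86,57,83,59],"g":[46,31,68],"j":{"a":95,"b":20,"fnf":88,"p":5,"pr":51},"m":[32,79]}
After op 11 (remove /dz/1): {"dz":[82,59,37,86,57,83,59],"g":[46,31,68],"j":{"a":95,"b":20,"fnf":88,"p":5,"pr":51},"m":[32,79]}
After op 12 (replace /m/1 82): {"dz":[82,59,37,86,57,83,59],"g":[46,31,68],"j":{"a":95,"b":20,"fnf":88,"p":5,"pr":51},"m":[32,82]}
After op 13 (remove /dz/0): {"dz":[59,37,86,57,83,59],"g":[46,31,68],"j":{"a":95,"b":20,"fnf":88,"p":5,"pr":51},"m":[32,82]}
After op 14 (replace /dz/2 58): {"dz":[59,37,58,57,83,59],"g":[46,31,68],"j":{"a":95,"b":20,"fnf":88,"p":5,"pr":51},"m":[32,82]}
After op 15 (remove /m/0): {"dz":[59,37,58,57,83,59],"g":[46,31,68],"j":{"a":95,"b":20,"fnf":88,"p":5,"pr":51},"m":[82]}
After op 16 (replace /dz/4 17): {"dz":[59,37,58,57,17,59],"g":[46,31,68],"j":{"a":95,"b":20,"fnf":88,"p":5,"pr":51},"m":[82]}
After op 17 (add /j/mk 35): {"dz":[59,37,58,57,17,59],"g":[46,31,68],"j":{"a":95,"b":20,"fnf":88,"mk":35,"p":5,"pr":51},"m":[82]}
After op 18 (add /dz/2 54): {"dz":[59,37,54,58,57,17,59],"g":[46,31,68],"j":{"a":95,"b":20,"fnf":88,"mk":35,"p":5,"pr":51},"m":[82]}
After op 19 (add /m/0 34): {"dz":[59,37,54,58,57,17,59],"g":[46,31,68],"j":{"a":95,"b":20,"fnf":88,"mk":35,"p":5,"pr":51},"m":[34,82]}
After op 20 (replace /j/b 46): {"dz":[59,37,54,58,57,17,59],"g":[46,31,68],"j":{"a":95,"b":46,"fnf":88,"mk":35,"p":5,"pr":51},"m":[34,82]}
After op 21 (replace /g/1 18): {"dz":[59,37,54,58,57,17,59],"g":[46,18,68],"j":{"a":95,"b":46,"fnf":88,"mk":35,"p":5,"pr":51},"m":[34,82]}
After op 22 (replace /j/mk 89): {"dz":[59,37,54,58,57,17,59],"g":[46,18,68],"j":{"a":95,"b":46,"fnf":88,"mk":89,"p":5,"pr":51},"m":[34,82]}
After op 23 (replace /j 94): {"dz":[59,37,54,58,57,17,59],"g":[46,18,68],"j":94,"m":[34,82]}
Value at /g/1: 18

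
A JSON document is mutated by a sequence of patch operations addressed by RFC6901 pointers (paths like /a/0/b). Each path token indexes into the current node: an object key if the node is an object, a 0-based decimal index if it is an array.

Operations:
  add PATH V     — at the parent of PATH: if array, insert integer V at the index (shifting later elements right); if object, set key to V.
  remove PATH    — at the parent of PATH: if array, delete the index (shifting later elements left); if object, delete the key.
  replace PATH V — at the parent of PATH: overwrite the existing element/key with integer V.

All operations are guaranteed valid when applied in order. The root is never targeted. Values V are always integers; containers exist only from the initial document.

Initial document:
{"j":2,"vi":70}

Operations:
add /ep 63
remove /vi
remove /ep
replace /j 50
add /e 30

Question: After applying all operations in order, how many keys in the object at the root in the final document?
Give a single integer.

After op 1 (add /ep 63): {"ep":63,"j":2,"vi":70}
After op 2 (remove /vi): {"ep":63,"j":2}
After op 3 (remove /ep): {"j":2}
After op 4 (replace /j 50): {"j":50}
After op 5 (add /e 30): {"e":30,"j":50}
Size at the root: 2

Answer: 2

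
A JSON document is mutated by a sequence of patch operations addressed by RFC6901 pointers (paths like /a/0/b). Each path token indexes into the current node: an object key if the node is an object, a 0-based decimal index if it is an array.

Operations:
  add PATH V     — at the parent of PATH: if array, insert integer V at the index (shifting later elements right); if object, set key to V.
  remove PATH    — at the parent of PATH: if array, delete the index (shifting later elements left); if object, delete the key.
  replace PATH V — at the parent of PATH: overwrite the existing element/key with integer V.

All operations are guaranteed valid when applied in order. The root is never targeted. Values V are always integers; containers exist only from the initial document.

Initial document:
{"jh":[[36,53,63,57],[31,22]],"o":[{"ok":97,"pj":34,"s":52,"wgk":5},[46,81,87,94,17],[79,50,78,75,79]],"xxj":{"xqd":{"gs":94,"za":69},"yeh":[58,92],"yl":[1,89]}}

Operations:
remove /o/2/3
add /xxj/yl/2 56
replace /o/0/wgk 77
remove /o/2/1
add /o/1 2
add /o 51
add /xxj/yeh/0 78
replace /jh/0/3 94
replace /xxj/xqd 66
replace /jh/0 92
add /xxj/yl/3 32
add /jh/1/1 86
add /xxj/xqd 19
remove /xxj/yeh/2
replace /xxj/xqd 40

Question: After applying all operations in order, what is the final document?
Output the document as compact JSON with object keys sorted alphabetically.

After op 1 (remove /o/2/3): {"jh":[[36,53,63,57],[31,22]],"o":[{"ok":97,"pj":34,"s":52,"wgk":5},[46,81,87,94,17],[79,50,78,79]],"xxj":{"xqd":{"gs":94,"za":69},"yeh":[58,92],"yl":[1,89]}}
After op 2 (add /xxj/yl/2 56): {"jh":[[36,53,63,57],[31,22]],"o":[{"ok":97,"pj":34,"s":52,"wgk":5},[46,81,87,94,17],[79,50,78,79]],"xxj":{"xqd":{"gs":94,"za":69},"yeh":[58,92],"yl":[1,89,56]}}
After op 3 (replace /o/0/wgk 77): {"jh":[[36,53,63,57],[31,22]],"o":[{"ok":97,"pj":34,"s":52,"wgk":77},[46,81,87,94,17],[79,50,78,79]],"xxj":{"xqd":{"gs":94,"za":69},"yeh":[58,92],"yl":[1,89,56]}}
After op 4 (remove /o/2/1): {"jh":[[36,53,63,57],[31,22]],"o":[{"ok":97,"pj":34,"s":52,"wgk":77},[46,81,87,94,17],[79,78,79]],"xxj":{"xqd":{"gs":94,"za":69},"yeh":[58,92],"yl":[1,89,56]}}
After op 5 (add /o/1 2): {"jh":[[36,53,63,57],[31,22]],"o":[{"ok":97,"pj":34,"s":52,"wgk":77},2,[46,81,87,94,17],[79,78,79]],"xxj":{"xqd":{"gs":94,"za":69},"yeh":[58,92],"yl":[1,89,56]}}
After op 6 (add /o 51): {"jh":[[36,53,63,57],[31,22]],"o":51,"xxj":{"xqd":{"gs":94,"za":69},"yeh":[58,92],"yl":[1,89,56]}}
After op 7 (add /xxj/yeh/0 78): {"jh":[[36,53,63,57],[31,22]],"o":51,"xxj":{"xqd":{"gs":94,"za":69},"yeh":[78,58,92],"yl":[1,89,56]}}
After op 8 (replace /jh/0/3 94): {"jh":[[36,53,63,94],[31,22]],"o":51,"xxj":{"xqd":{"gs":94,"za":69},"yeh":[78,58,92],"yl":[1,89,56]}}
After op 9 (replace /xxj/xqd 66): {"jh":[[36,53,63,94],[31,22]],"o":51,"xxj":{"xqd":66,"yeh":[78,58,92],"yl":[1,89,56]}}
After op 10 (replace /jh/0 92): {"jh":[92,[31,22]],"o":51,"xxj":{"xqd":66,"yeh":[78,58,92],"yl":[1,89,56]}}
After op 11 (add /xxj/yl/3 32): {"jh":[92,[31,22]],"o":51,"xxj":{"xqd":66,"yeh":[78,58,92],"yl":[1,89,56,32]}}
After op 12 (add /jh/1/1 86): {"jh":[92,[31,86,22]],"o":51,"xxj":{"xqd":66,"yeh":[78,58,92],"yl":[1,89,56,32]}}
After op 13 (add /xxj/xqd 19): {"jh":[92,[31,86,22]],"o":51,"xxj":{"xqd":19,"yeh":[78,58,92],"yl":[1,89,56,32]}}
After op 14 (remove /xxj/yeh/2): {"jh":[92,[31,86,22]],"o":51,"xxj":{"xqd":19,"yeh":[78,58],"yl":[1,89,56,32]}}
After op 15 (replace /xxj/xqd 40): {"jh":[92,[31,86,22]],"o":51,"xxj":{"xqd":40,"yeh":[78,58],"yl":[1,89,56,32]}}

Answer: {"jh":[92,[31,86,22]],"o":51,"xxj":{"xqd":40,"yeh":[78,58],"yl":[1,89,56,32]}}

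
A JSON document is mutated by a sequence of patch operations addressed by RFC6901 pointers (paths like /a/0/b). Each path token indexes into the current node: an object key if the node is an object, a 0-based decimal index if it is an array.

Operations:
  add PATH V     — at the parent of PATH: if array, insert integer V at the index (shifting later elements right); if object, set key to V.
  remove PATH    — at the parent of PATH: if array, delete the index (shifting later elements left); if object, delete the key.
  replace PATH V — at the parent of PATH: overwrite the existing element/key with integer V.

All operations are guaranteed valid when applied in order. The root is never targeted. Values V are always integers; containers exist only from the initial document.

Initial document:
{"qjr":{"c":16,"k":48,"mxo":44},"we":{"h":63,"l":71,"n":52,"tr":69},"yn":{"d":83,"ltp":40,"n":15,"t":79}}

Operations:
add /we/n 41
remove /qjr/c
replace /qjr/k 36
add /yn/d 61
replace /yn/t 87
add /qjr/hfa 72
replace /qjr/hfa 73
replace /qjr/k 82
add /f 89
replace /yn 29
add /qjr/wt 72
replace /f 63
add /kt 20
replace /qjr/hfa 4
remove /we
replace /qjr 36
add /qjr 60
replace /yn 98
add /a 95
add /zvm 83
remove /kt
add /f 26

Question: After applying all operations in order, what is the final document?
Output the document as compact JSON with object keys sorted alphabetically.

Answer: {"a":95,"f":26,"qjr":60,"yn":98,"zvm":83}

Derivation:
After op 1 (add /we/n 41): {"qjr":{"c":16,"k":48,"mxo":44},"we":{"h":63,"l":71,"n":41,"tr":69},"yn":{"d":83,"ltp":40,"n":15,"t":79}}
After op 2 (remove /qjr/c): {"qjr":{"k":48,"mxo":44},"we":{"h":63,"l":71,"n":41,"tr":69},"yn":{"d":83,"ltp":40,"n":15,"t":79}}
After op 3 (replace /qjr/k 36): {"qjr":{"k":36,"mxo":44},"we":{"h":63,"l":71,"n":41,"tr":69},"yn":{"d":83,"ltp":40,"n":15,"t":79}}
After op 4 (add /yn/d 61): {"qjr":{"k":36,"mxo":44},"we":{"h":63,"l":71,"n":41,"tr":69},"yn":{"d":61,"ltp":40,"n":15,"t":79}}
After op 5 (replace /yn/t 87): {"qjr":{"k":36,"mxo":44},"we":{"h":63,"l":71,"n":41,"tr":69},"yn":{"d":61,"ltp":40,"n":15,"t":87}}
After op 6 (add /qjr/hfa 72): {"qjr":{"hfa":72,"k":36,"mxo":44},"we":{"h":63,"l":71,"n":41,"tr":69},"yn":{"d":61,"ltp":40,"n":15,"t":87}}
After op 7 (replace /qjr/hfa 73): {"qjr":{"hfa":73,"k":36,"mxo":44},"we":{"h":63,"l":71,"n":41,"tr":69},"yn":{"d":61,"ltp":40,"n":15,"t":87}}
After op 8 (replace /qjr/k 82): {"qjr":{"hfa":73,"k":82,"mxo":44},"we":{"h":63,"l":71,"n":41,"tr":69},"yn":{"d":61,"ltp":40,"n":15,"t":87}}
After op 9 (add /f 89): {"f":89,"qjr":{"hfa":73,"k":82,"mxo":44},"we":{"h":63,"l":71,"n":41,"tr":69},"yn":{"d":61,"ltp":40,"n":15,"t":87}}
After op 10 (replace /yn 29): {"f":89,"qjr":{"hfa":73,"k":82,"mxo":44},"we":{"h":63,"l":71,"n":41,"tr":69},"yn":29}
After op 11 (add /qjr/wt 72): {"f":89,"qjr":{"hfa":73,"k":82,"mxo":44,"wt":72},"we":{"h":63,"l":71,"n":41,"tr":69},"yn":29}
After op 12 (replace /f 63): {"f":63,"qjr":{"hfa":73,"k":82,"mxo":44,"wt":72},"we":{"h":63,"l":71,"n":41,"tr":69},"yn":29}
After op 13 (add /kt 20): {"f":63,"kt":20,"qjr":{"hfa":73,"k":82,"mxo":44,"wt":72},"we":{"h":63,"l":71,"n":41,"tr":69},"yn":29}
After op 14 (replace /qjr/hfa 4): {"f":63,"kt":20,"qjr":{"hfa":4,"k":82,"mxo":44,"wt":72},"we":{"h":63,"l":71,"n":41,"tr":69},"yn":29}
After op 15 (remove /we): {"f":63,"kt":20,"qjr":{"hfa":4,"k":82,"mxo":44,"wt":72},"yn":29}
After op 16 (replace /qjr 36): {"f":63,"kt":20,"qjr":36,"yn":29}
After op 17 (add /qjr 60): {"f":63,"kt":20,"qjr":60,"yn":29}
After op 18 (replace /yn 98): {"f":63,"kt":20,"qjr":60,"yn":98}
After op 19 (add /a 95): {"a":95,"f":63,"kt":20,"qjr":60,"yn":98}
After op 20 (add /zvm 83): {"a":95,"f":63,"kt":20,"qjr":60,"yn":98,"zvm":83}
After op 21 (remove /kt): {"a":95,"f":63,"qjr":60,"yn":98,"zvm":83}
After op 22 (add /f 26): {"a":95,"f":26,"qjr":60,"yn":98,"zvm":83}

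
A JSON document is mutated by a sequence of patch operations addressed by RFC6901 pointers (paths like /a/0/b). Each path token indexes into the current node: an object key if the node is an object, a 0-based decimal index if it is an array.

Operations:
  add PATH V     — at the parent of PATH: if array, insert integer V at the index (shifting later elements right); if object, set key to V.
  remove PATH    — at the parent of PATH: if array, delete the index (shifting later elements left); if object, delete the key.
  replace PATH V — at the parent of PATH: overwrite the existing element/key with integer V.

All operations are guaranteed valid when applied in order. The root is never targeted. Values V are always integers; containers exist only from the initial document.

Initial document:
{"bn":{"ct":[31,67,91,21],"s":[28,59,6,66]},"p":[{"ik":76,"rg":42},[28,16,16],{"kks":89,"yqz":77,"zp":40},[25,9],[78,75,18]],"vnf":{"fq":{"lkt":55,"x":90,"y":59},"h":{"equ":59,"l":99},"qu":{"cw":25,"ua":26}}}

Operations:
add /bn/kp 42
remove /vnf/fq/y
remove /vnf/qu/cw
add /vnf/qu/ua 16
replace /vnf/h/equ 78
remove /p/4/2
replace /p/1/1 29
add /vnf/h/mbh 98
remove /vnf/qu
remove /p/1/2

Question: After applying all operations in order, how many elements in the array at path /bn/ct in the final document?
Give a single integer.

Answer: 4

Derivation:
After op 1 (add /bn/kp 42): {"bn":{"ct":[31,67,91,21],"kp":42,"s":[28,59,6,66]},"p":[{"ik":76,"rg":42},[28,16,16],{"kks":89,"yqz":77,"zp":40},[25,9],[78,75,18]],"vnf":{"fq":{"lkt":55,"x":90,"y":59},"h":{"equ":59,"l":99},"qu":{"cw":25,"ua":26}}}
After op 2 (remove /vnf/fq/y): {"bn":{"ct":[31,67,91,21],"kp":42,"s":[28,59,6,66]},"p":[{"ik":76,"rg":42},[28,16,16],{"kks":89,"yqz":77,"zp":40},[25,9],[78,75,18]],"vnf":{"fq":{"lkt":55,"x":90},"h":{"equ":59,"l":99},"qu":{"cw":25,"ua":26}}}
After op 3 (remove /vnf/qu/cw): {"bn":{"ct":[31,67,91,21],"kp":42,"s":[28,59,6,66]},"p":[{"ik":76,"rg":42},[28,16,16],{"kks":89,"yqz":77,"zp":40},[25,9],[78,75,18]],"vnf":{"fq":{"lkt":55,"x":90},"h":{"equ":59,"l":99},"qu":{"ua":26}}}
After op 4 (add /vnf/qu/ua 16): {"bn":{"ct":[31,67,91,21],"kp":42,"s":[28,59,6,66]},"p":[{"ik":76,"rg":42},[28,16,16],{"kks":89,"yqz":77,"zp":40},[25,9],[78,75,18]],"vnf":{"fq":{"lkt":55,"x":90},"h":{"equ":59,"l":99},"qu":{"ua":16}}}
After op 5 (replace /vnf/h/equ 78): {"bn":{"ct":[31,67,91,21],"kp":42,"s":[28,59,6,66]},"p":[{"ik":76,"rg":42},[28,16,16],{"kks":89,"yqz":77,"zp":40},[25,9],[78,75,18]],"vnf":{"fq":{"lkt":55,"x":90},"h":{"equ":78,"l":99},"qu":{"ua":16}}}
After op 6 (remove /p/4/2): {"bn":{"ct":[31,67,91,21],"kp":42,"s":[28,59,6,66]},"p":[{"ik":76,"rg":42},[28,16,16],{"kks":89,"yqz":77,"zp":40},[25,9],[78,75]],"vnf":{"fq":{"lkt":55,"x":90},"h":{"equ":78,"l":99},"qu":{"ua":16}}}
After op 7 (replace /p/1/1 29): {"bn":{"ct":[31,67,91,21],"kp":42,"s":[28,59,6,66]},"p":[{"ik":76,"rg":42},[28,29,16],{"kks":89,"yqz":77,"zp":40},[25,9],[78,75]],"vnf":{"fq":{"lkt":55,"x":90},"h":{"equ":78,"l":99},"qu":{"ua":16}}}
After op 8 (add /vnf/h/mbh 98): {"bn":{"ct":[31,67,91,21],"kp":42,"s":[28,59,6,66]},"p":[{"ik":76,"rg":42},[28,29,16],{"kks":89,"yqz":77,"zp":40},[25,9],[78,75]],"vnf":{"fq":{"lkt":55,"x":90},"h":{"equ":78,"l":99,"mbh":98},"qu":{"ua":16}}}
After op 9 (remove /vnf/qu): {"bn":{"ct":[31,67,91,21],"kp":42,"s":[28,59,6,66]},"p":[{"ik":76,"rg":42},[28,29,16],{"kks":89,"yqz":77,"zp":40},[25,9],[78,75]],"vnf":{"fq":{"lkt":55,"x":90},"h":{"equ":78,"l":99,"mbh":98}}}
After op 10 (remove /p/1/2): {"bn":{"ct":[31,67,91,21],"kp":42,"s":[28,59,6,66]},"p":[{"ik":76,"rg":42},[28,29],{"kks":89,"yqz":77,"zp":40},[25,9],[78,75]],"vnf":{"fq":{"lkt":55,"x":90},"h":{"equ":78,"l":99,"mbh":98}}}
Size at path /bn/ct: 4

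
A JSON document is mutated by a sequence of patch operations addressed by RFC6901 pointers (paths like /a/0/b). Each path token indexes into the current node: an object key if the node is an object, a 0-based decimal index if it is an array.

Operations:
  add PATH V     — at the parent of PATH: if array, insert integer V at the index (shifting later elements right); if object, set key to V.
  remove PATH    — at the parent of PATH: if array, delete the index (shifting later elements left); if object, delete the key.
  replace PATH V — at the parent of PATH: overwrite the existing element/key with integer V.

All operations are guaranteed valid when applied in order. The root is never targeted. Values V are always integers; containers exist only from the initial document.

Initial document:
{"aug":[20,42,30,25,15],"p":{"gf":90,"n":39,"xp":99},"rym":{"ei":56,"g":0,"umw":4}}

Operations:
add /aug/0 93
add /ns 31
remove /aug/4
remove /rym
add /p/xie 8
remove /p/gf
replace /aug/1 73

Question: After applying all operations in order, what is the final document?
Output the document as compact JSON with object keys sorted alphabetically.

Answer: {"aug":[93,73,42,30,15],"ns":31,"p":{"n":39,"xie":8,"xp":99}}

Derivation:
After op 1 (add /aug/0 93): {"aug":[93,20,42,30,25,15],"p":{"gf":90,"n":39,"xp":99},"rym":{"ei":56,"g":0,"umw":4}}
After op 2 (add /ns 31): {"aug":[93,20,42,30,25,15],"ns":31,"p":{"gf":90,"n":39,"xp":99},"rym":{"ei":56,"g":0,"umw":4}}
After op 3 (remove /aug/4): {"aug":[93,20,42,30,15],"ns":31,"p":{"gf":90,"n":39,"xp":99},"rym":{"ei":56,"g":0,"umw":4}}
After op 4 (remove /rym): {"aug":[93,20,42,30,15],"ns":31,"p":{"gf":90,"n":39,"xp":99}}
After op 5 (add /p/xie 8): {"aug":[93,20,42,30,15],"ns":31,"p":{"gf":90,"n":39,"xie":8,"xp":99}}
After op 6 (remove /p/gf): {"aug":[93,20,42,30,15],"ns":31,"p":{"n":39,"xie":8,"xp":99}}
After op 7 (replace /aug/1 73): {"aug":[93,73,42,30,15],"ns":31,"p":{"n":39,"xie":8,"xp":99}}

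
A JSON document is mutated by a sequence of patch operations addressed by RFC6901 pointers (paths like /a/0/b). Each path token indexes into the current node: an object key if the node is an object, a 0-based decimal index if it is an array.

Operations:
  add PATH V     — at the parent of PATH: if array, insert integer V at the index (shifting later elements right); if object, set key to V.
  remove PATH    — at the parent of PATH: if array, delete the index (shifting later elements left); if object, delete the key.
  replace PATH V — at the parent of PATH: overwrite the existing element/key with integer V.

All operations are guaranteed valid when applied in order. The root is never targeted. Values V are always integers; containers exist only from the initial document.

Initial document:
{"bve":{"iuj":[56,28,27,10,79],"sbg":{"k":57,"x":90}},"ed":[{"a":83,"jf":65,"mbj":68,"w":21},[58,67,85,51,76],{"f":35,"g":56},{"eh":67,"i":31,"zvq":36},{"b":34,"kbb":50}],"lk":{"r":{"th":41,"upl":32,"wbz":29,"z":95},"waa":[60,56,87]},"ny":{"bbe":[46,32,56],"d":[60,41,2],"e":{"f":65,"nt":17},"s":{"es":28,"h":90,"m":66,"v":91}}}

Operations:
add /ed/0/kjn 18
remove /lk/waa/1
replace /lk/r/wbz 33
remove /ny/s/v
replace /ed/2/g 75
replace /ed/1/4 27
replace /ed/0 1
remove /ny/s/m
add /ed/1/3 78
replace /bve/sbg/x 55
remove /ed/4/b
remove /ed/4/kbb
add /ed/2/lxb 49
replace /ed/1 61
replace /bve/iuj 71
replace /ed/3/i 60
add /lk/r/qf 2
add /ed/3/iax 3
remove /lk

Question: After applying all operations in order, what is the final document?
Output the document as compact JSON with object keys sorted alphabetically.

Answer: {"bve":{"iuj":71,"sbg":{"k":57,"x":55}},"ed":[1,61,{"f":35,"g":75,"lxb":49},{"eh":67,"i":60,"iax":3,"zvq":36},{}],"ny":{"bbe":[46,32,56],"d":[60,41,2],"e":{"f":65,"nt":17},"s":{"es":28,"h":90}}}

Derivation:
After op 1 (add /ed/0/kjn 18): {"bve":{"iuj":[56,28,27,10,79],"sbg":{"k":57,"x":90}},"ed":[{"a":83,"jf":65,"kjn":18,"mbj":68,"w":21},[58,67,85,51,76],{"f":35,"g":56},{"eh":67,"i":31,"zvq":36},{"b":34,"kbb":50}],"lk":{"r":{"th":41,"upl":32,"wbz":29,"z":95},"waa":[60,56,87]},"ny":{"bbe":[46,32,56],"d":[60,41,2],"e":{"f":65,"nt":17},"s":{"es":28,"h":90,"m":66,"v":91}}}
After op 2 (remove /lk/waa/1): {"bve":{"iuj":[56,28,27,10,79],"sbg":{"k":57,"x":90}},"ed":[{"a":83,"jf":65,"kjn":18,"mbj":68,"w":21},[58,67,85,51,76],{"f":35,"g":56},{"eh":67,"i":31,"zvq":36},{"b":34,"kbb":50}],"lk":{"r":{"th":41,"upl":32,"wbz":29,"z":95},"waa":[60,87]},"ny":{"bbe":[46,32,56],"d":[60,41,2],"e":{"f":65,"nt":17},"s":{"es":28,"h":90,"m":66,"v":91}}}
After op 3 (replace /lk/r/wbz 33): {"bve":{"iuj":[56,28,27,10,79],"sbg":{"k":57,"x":90}},"ed":[{"a":83,"jf":65,"kjn":18,"mbj":68,"w":21},[58,67,85,51,76],{"f":35,"g":56},{"eh":67,"i":31,"zvq":36},{"b":34,"kbb":50}],"lk":{"r":{"th":41,"upl":32,"wbz":33,"z":95},"waa":[60,87]},"ny":{"bbe":[46,32,56],"d":[60,41,2],"e":{"f":65,"nt":17},"s":{"es":28,"h":90,"m":66,"v":91}}}
After op 4 (remove /ny/s/v): {"bve":{"iuj":[56,28,27,10,79],"sbg":{"k":57,"x":90}},"ed":[{"a":83,"jf":65,"kjn":18,"mbj":68,"w":21},[58,67,85,51,76],{"f":35,"g":56},{"eh":67,"i":31,"zvq":36},{"b":34,"kbb":50}],"lk":{"r":{"th":41,"upl":32,"wbz":33,"z":95},"waa":[60,87]},"ny":{"bbe":[46,32,56],"d":[60,41,2],"e":{"f":65,"nt":17},"s":{"es":28,"h":90,"m":66}}}
After op 5 (replace /ed/2/g 75): {"bve":{"iuj":[56,28,27,10,79],"sbg":{"k":57,"x":90}},"ed":[{"a":83,"jf":65,"kjn":18,"mbj":68,"w":21},[58,67,85,51,76],{"f":35,"g":75},{"eh":67,"i":31,"zvq":36},{"b":34,"kbb":50}],"lk":{"r":{"th":41,"upl":32,"wbz":33,"z":95},"waa":[60,87]},"ny":{"bbe":[46,32,56],"d":[60,41,2],"e":{"f":65,"nt":17},"s":{"es":28,"h":90,"m":66}}}
After op 6 (replace /ed/1/4 27): {"bve":{"iuj":[56,28,27,10,79],"sbg":{"k":57,"x":90}},"ed":[{"a":83,"jf":65,"kjn":18,"mbj":68,"w":21},[58,67,85,51,27],{"f":35,"g":75},{"eh":67,"i":31,"zvq":36},{"b":34,"kbb":50}],"lk":{"r":{"th":41,"upl":32,"wbz":33,"z":95},"waa":[60,87]},"ny":{"bbe":[46,32,56],"d":[60,41,2],"e":{"f":65,"nt":17},"s":{"es":28,"h":90,"m":66}}}
After op 7 (replace /ed/0 1): {"bve":{"iuj":[56,28,27,10,79],"sbg":{"k":57,"x":90}},"ed":[1,[58,67,85,51,27],{"f":35,"g":75},{"eh":67,"i":31,"zvq":36},{"b":34,"kbb":50}],"lk":{"r":{"th":41,"upl":32,"wbz":33,"z":95},"waa":[60,87]},"ny":{"bbe":[46,32,56],"d":[60,41,2],"e":{"f":65,"nt":17},"s":{"es":28,"h":90,"m":66}}}
After op 8 (remove /ny/s/m): {"bve":{"iuj":[56,28,27,10,79],"sbg":{"k":57,"x":90}},"ed":[1,[58,67,85,51,27],{"f":35,"g":75},{"eh":67,"i":31,"zvq":36},{"b":34,"kbb":50}],"lk":{"r":{"th":41,"upl":32,"wbz":33,"z":95},"waa":[60,87]},"ny":{"bbe":[46,32,56],"d":[60,41,2],"e":{"f":65,"nt":17},"s":{"es":28,"h":90}}}
After op 9 (add /ed/1/3 78): {"bve":{"iuj":[56,28,27,10,79],"sbg":{"k":57,"x":90}},"ed":[1,[58,67,85,78,51,27],{"f":35,"g":75},{"eh":67,"i":31,"zvq":36},{"b":34,"kbb":50}],"lk":{"r":{"th":41,"upl":32,"wbz":33,"z":95},"waa":[60,87]},"ny":{"bbe":[46,32,56],"d":[60,41,2],"e":{"f":65,"nt":17},"s":{"es":28,"h":90}}}
After op 10 (replace /bve/sbg/x 55): {"bve":{"iuj":[56,28,27,10,79],"sbg":{"k":57,"x":55}},"ed":[1,[58,67,85,78,51,27],{"f":35,"g":75},{"eh":67,"i":31,"zvq":36},{"b":34,"kbb":50}],"lk":{"r":{"th":41,"upl":32,"wbz":33,"z":95},"waa":[60,87]},"ny":{"bbe":[46,32,56],"d":[60,41,2],"e":{"f":65,"nt":17},"s":{"es":28,"h":90}}}
After op 11 (remove /ed/4/b): {"bve":{"iuj":[56,28,27,10,79],"sbg":{"k":57,"x":55}},"ed":[1,[58,67,85,78,51,27],{"f":35,"g":75},{"eh":67,"i":31,"zvq":36},{"kbb":50}],"lk":{"r":{"th":41,"upl":32,"wbz":33,"z":95},"waa":[60,87]},"ny":{"bbe":[46,32,56],"d":[60,41,2],"e":{"f":65,"nt":17},"s":{"es":28,"h":90}}}
After op 12 (remove /ed/4/kbb): {"bve":{"iuj":[56,28,27,10,79],"sbg":{"k":57,"x":55}},"ed":[1,[58,67,85,78,51,27],{"f":35,"g":75},{"eh":67,"i":31,"zvq":36},{}],"lk":{"r":{"th":41,"upl":32,"wbz":33,"z":95},"waa":[60,87]},"ny":{"bbe":[46,32,56],"d":[60,41,2],"e":{"f":65,"nt":17},"s":{"es":28,"h":90}}}
After op 13 (add /ed/2/lxb 49): {"bve":{"iuj":[56,28,27,10,79],"sbg":{"k":57,"x":55}},"ed":[1,[58,67,85,78,51,27],{"f":35,"g":75,"lxb":49},{"eh":67,"i":31,"zvq":36},{}],"lk":{"r":{"th":41,"upl":32,"wbz":33,"z":95},"waa":[60,87]},"ny":{"bbe":[46,32,56],"d":[60,41,2],"e":{"f":65,"nt":17},"s":{"es":28,"h":90}}}
After op 14 (replace /ed/1 61): {"bve":{"iuj":[56,28,27,10,79],"sbg":{"k":57,"x":55}},"ed":[1,61,{"f":35,"g":75,"lxb":49},{"eh":67,"i":31,"zvq":36},{}],"lk":{"r":{"th":41,"upl":32,"wbz":33,"z":95},"waa":[60,87]},"ny":{"bbe":[46,32,56],"d":[60,41,2],"e":{"f":65,"nt":17},"s":{"es":28,"h":90}}}
After op 15 (replace /bve/iuj 71): {"bve":{"iuj":71,"sbg":{"k":57,"x":55}},"ed":[1,61,{"f":35,"g":75,"lxb":49},{"eh":67,"i":31,"zvq":36},{}],"lk":{"r":{"th":41,"upl":32,"wbz":33,"z":95},"waa":[60,87]},"ny":{"bbe":[46,32,56],"d":[60,41,2],"e":{"f":65,"nt":17},"s":{"es":28,"h":90}}}
After op 16 (replace /ed/3/i 60): {"bve":{"iuj":71,"sbg":{"k":57,"x":55}},"ed":[1,61,{"f":35,"g":75,"lxb":49},{"eh":67,"i":60,"zvq":36},{}],"lk":{"r":{"th":41,"upl":32,"wbz":33,"z":95},"waa":[60,87]},"ny":{"bbe":[46,32,56],"d":[60,41,2],"e":{"f":65,"nt":17},"s":{"es":28,"h":90}}}
After op 17 (add /lk/r/qf 2): {"bve":{"iuj":71,"sbg":{"k":57,"x":55}},"ed":[1,61,{"f":35,"g":75,"lxb":49},{"eh":67,"i":60,"zvq":36},{}],"lk":{"r":{"qf":2,"th":41,"upl":32,"wbz":33,"z":95},"waa":[60,87]},"ny":{"bbe":[46,32,56],"d":[60,41,2],"e":{"f":65,"nt":17},"s":{"es":28,"h":90}}}
After op 18 (add /ed/3/iax 3): {"bve":{"iuj":71,"sbg":{"k":57,"x":55}},"ed":[1,61,{"f":35,"g":75,"lxb":49},{"eh":67,"i":60,"iax":3,"zvq":36},{}],"lk":{"r":{"qf":2,"th":41,"upl":32,"wbz":33,"z":95},"waa":[60,87]},"ny":{"bbe":[46,32,56],"d":[60,41,2],"e":{"f":65,"nt":17},"s":{"es":28,"h":90}}}
After op 19 (remove /lk): {"bve":{"iuj":71,"sbg":{"k":57,"x":55}},"ed":[1,61,{"f":35,"g":75,"lxb":49},{"eh":67,"i":60,"iax":3,"zvq":36},{}],"ny":{"bbe":[46,32,56],"d":[60,41,2],"e":{"f":65,"nt":17},"s":{"es":28,"h":90}}}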